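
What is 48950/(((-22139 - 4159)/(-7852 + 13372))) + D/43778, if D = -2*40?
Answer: -985749401320/95939487 ≈ -10275.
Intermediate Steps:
D = -80
48950/(((-22139 - 4159)/(-7852 + 13372))) + D/43778 = 48950/(((-22139 - 4159)/(-7852 + 13372))) - 80/43778 = 48950/((-26298/5520)) - 80*1/43778 = 48950/((-26298*1/5520)) - 40/21889 = 48950/(-4383/920) - 40/21889 = 48950*(-920/4383) - 40/21889 = -45034000/4383 - 40/21889 = -985749401320/95939487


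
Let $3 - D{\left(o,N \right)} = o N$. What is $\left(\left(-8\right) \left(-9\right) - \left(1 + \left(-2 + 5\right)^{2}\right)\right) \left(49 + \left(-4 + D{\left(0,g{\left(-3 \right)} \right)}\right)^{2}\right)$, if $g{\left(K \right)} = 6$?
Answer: $3100$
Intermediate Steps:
$D{\left(o,N \right)} = 3 - N o$ ($D{\left(o,N \right)} = 3 - o N = 3 - N o$)
$\left(\left(-8\right) \left(-9\right) - \left(1 + \left(-2 + 5\right)^{2}\right)\right) \left(49 + \left(-4 + D{\left(0,g{\left(-3 \right)} \right)}\right)^{2}\right) = \left(\left(-8\right) \left(-9\right) - \left(1 + \left(-2 + 5\right)^{2}\right)\right) \left(49 + \left(-4 + \left(3 - 6 \cdot 0\right)\right)^{2}\right) = \left(72 - 10\right) \left(49 + \left(-4 + \left(3 + 0\right)\right)^{2}\right) = \left(72 - 10\right) \left(49 + \left(-4 + 3\right)^{2}\right) = \left(72 - 10\right) \left(49 + \left(-1\right)^{2}\right) = \left(72 - 10\right) \left(49 + 1\right) = 62 \cdot 50 = 3100$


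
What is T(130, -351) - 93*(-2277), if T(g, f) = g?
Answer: 211891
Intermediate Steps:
T(130, -351) - 93*(-2277) = 130 - 93*(-2277) = 130 - 1*(-211761) = 130 + 211761 = 211891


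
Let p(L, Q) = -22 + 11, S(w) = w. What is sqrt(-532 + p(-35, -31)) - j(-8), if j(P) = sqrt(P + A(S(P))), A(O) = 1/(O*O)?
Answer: I*(sqrt(543) - sqrt(511)/8) ≈ 20.477*I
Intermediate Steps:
p(L, Q) = -11
A(O) = O**(-2) (A(O) = 1/(O**2) = O**(-2))
j(P) = sqrt(P + P**(-2))
sqrt(-532 + p(-35, -31)) - j(-8) = sqrt(-532 - 11) - sqrt(-8 + (-8)**(-2)) = sqrt(-543) - sqrt(-8 + 1/64) = I*sqrt(543) - sqrt(-511/64) = I*sqrt(543) - I*sqrt(511)/8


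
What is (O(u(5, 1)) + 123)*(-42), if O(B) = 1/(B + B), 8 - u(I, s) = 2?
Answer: -10339/2 ≈ -5169.5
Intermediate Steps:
u(I, s) = 6 (u(I, s) = 8 - 1*2 = 8 - 2 = 6)
O(B) = 1/(2*B)
(O(u(5, 1)) + 123)*(-42) = ((½)/6 + 123)*(-42) = ((½)*(⅙) + 123)*(-42) = (1/12 + 123)*(-42) = (1477/12)*(-42) = -10339/2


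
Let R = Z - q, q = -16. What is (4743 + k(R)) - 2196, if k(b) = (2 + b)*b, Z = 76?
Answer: 11195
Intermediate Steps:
R = 92 (R = 76 - 1*(-16) = 76 + 16 = 92)
k(b) = b*(2 + b)
(4743 + k(R)) - 2196 = (4743 + 92*(2 + 92)) - 2196 = (4743 + 92*94) - 2196 = (4743 + 8648) - 2196 = 13391 - 2196 = 11195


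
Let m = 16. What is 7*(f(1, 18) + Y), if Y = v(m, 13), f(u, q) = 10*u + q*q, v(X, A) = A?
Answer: 2429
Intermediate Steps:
f(u, q) = q² + 10*u (f(u, q) = 10*u + q² = q² + 10*u)
Y = 13
7*(f(1, 18) + Y) = 7*((18² + 10*1) + 13) = 7*((324 + 10) + 13) = 7*(334 + 13) = 7*347 = 2429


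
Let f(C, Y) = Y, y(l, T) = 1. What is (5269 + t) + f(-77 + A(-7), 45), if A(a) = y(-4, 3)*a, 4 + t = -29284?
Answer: -23974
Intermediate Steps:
t = -29288 (t = -4 - 29284 = -29288)
A(a) = a (A(a) = 1*a = a)
(5269 + t) + f(-77 + A(-7), 45) = (5269 - 29288) + 45 = -24019 + 45 = -23974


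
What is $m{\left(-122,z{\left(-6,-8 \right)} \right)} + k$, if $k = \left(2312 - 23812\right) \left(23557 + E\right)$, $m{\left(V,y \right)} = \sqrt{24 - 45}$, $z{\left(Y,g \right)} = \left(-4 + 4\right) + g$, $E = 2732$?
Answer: $-565213500 + i \sqrt{21} \approx -5.6521 \cdot 10^{8} + 4.5826 i$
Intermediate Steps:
$z{\left(Y,g \right)} = g$ ($z{\left(Y,g \right)} = 0 + g = g$)
$m{\left(V,y \right)} = i \sqrt{21}$ ($m{\left(V,y \right)} = \sqrt{-21} = i \sqrt{21}$)
$k = -565213500$ ($k = \left(2312 - 23812\right) \left(23557 + 2732\right) = \left(-21500\right) 26289 = -565213500$)
$m{\left(-122,z{\left(-6,-8 \right)} \right)} + k = i \sqrt{21} - 565213500 = -565213500 + i \sqrt{21}$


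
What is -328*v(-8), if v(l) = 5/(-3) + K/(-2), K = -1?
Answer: 1148/3 ≈ 382.67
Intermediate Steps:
v(l) = -7/6 (v(l) = 5/(-3) - 1/(-2) = 5*(-⅓) - 1*(-½) = -5/3 + ½ = -7/6)
-328*v(-8) = -328*(-7/6) = 1148/3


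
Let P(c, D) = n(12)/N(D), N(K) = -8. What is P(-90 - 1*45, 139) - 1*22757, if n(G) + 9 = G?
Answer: -182059/8 ≈ -22757.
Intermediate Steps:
n(G) = -9 + G
P(c, D) = -3/8 (P(c, D) = (-9 + 12)/(-8) = 3*(-⅛) = -3/8)
P(-90 - 1*45, 139) - 1*22757 = -3/8 - 1*22757 = -3/8 - 22757 = -182059/8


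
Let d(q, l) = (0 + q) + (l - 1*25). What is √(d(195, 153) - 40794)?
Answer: I*√40471 ≈ 201.17*I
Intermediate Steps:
d(q, l) = -25 + l + q (d(q, l) = q + (l - 25) = q + (-25 + l) = -25 + l + q)
√(d(195, 153) - 40794) = √((-25 + 153 + 195) - 40794) = √(323 - 40794) = √(-40471) = I*√40471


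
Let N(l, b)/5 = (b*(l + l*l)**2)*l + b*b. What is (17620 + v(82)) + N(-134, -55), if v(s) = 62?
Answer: 11704432788207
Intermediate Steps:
N(l, b) = 5*b**2 + 5*b*l*(l + l**2)**2 (N(l, b) = 5*((b*(l + l*l)**2)*l + b*b) = 5*((b*(l + l**2)**2)*l + b**2) = 5*(b*l*(l + l**2)**2 + b**2) = 5*(b**2 + b*l*(l + l**2)**2) = 5*b**2 + 5*b*l*(l + l**2)**2)
(17620 + v(82)) + N(-134, -55) = (17620 + 62) + 5*(-55)*(-55 + (-134)**3*(1 - 134)**2) = 17682 + 5*(-55)*(-55 - 2406104*(-133)**2) = 17682 + 5*(-55)*(-55 - 2406104*17689) = 17682 + 5*(-55)*(-55 - 42561573656) = 17682 + 5*(-55)*(-42561573711) = 17682 + 11704432770525 = 11704432788207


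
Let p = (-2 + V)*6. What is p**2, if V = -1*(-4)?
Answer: 144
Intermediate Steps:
V = 4
p = 12 (p = (-2 + 4)*6 = 2*6 = 12)
p**2 = 12**2 = 144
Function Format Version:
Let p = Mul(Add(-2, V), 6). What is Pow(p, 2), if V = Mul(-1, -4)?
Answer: 144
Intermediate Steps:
V = 4
p = 12 (p = Mul(Add(-2, 4), 6) = Mul(2, 6) = 12)
Pow(p, 2) = Pow(12, 2) = 144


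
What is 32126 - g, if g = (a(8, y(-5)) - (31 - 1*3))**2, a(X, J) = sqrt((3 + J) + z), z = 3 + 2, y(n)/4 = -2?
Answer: 31342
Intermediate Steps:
y(n) = -8 (y(n) = 4*(-2) = -8)
z = 5
a(X, J) = sqrt(8 + J) (a(X, J) = sqrt((3 + J) + 5) = sqrt(8 + J))
g = 784 (g = (sqrt(8 - 8) - (31 - 1*3))**2 = (sqrt(0) - (31 - 3))**2 = (0 - 1*28)**2 = (0 - 28)**2 = (-28)**2 = 784)
32126 - g = 32126 - 1*784 = 32126 - 784 = 31342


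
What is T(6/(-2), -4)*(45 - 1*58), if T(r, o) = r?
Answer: 39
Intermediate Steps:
T(6/(-2), -4)*(45 - 1*58) = (6/(-2))*(45 - 1*58) = (6*(-½))*(45 - 58) = -3*(-13) = 39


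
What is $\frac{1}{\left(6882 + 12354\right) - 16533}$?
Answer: $\frac{1}{2703} \approx 0.00036996$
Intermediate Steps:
$\frac{1}{\left(6882 + 12354\right) - 16533} = \frac{1}{19236 - 16533} = \frac{1}{2703}$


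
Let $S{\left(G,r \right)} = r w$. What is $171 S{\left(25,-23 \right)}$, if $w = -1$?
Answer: $3933$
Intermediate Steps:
$S{\left(G,r \right)} = - r$ ($S{\left(G,r \right)} = r \left(-1\right) = - r$)
$171 S{\left(25,-23 \right)} = 171 \left(\left(-1\right) \left(-23\right)\right) = 171 \cdot 23 = 3933$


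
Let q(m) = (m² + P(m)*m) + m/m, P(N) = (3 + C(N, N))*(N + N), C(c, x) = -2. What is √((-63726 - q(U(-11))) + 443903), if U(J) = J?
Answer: √379813 ≈ 616.29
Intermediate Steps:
P(N) = 2*N (P(N) = (3 - 2)*(N + N) = 1*(2*N) = 2*N)
q(m) = 1 + 3*m² (q(m) = (m² + (2*m)*m) + m/m = (m² + 2*m²) + 1 = 3*m² + 1 = 1 + 3*m²)
√((-63726 - q(U(-11))) + 443903) = √((-63726 - (1 + 3*(-11)²)) + 443903) = √((-63726 - (1 + 3*121)) + 443903) = √((-63726 - (1 + 363)) + 443903) = √((-63726 - 1*364) + 443903) = √((-63726 - 364) + 443903) = √(-64090 + 443903) = √379813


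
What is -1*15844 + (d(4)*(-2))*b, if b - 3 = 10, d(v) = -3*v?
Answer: -15532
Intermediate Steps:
b = 13 (b = 3 + 10 = 13)
-1*15844 + (d(4)*(-2))*b = -1*15844 + (-3*4*(-2))*13 = -15844 - 12*(-2)*13 = -15844 + 24*13 = -15844 + 312 = -15532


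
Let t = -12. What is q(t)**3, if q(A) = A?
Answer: -1728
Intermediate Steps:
q(t)**3 = (-12)**3 = -1728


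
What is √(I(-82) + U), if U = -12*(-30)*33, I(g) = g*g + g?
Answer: 21*√42 ≈ 136.10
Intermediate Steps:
I(g) = g + g² (I(g) = g² + g = g + g²)
U = 11880 (U = 360*33 = 11880)
√(I(-82) + U) = √(-82*(1 - 82) + 11880) = √(-82*(-81) + 11880) = √(6642 + 11880) = √18522 = 21*√42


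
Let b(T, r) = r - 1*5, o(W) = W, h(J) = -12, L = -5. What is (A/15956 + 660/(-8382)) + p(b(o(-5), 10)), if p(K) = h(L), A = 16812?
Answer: -5585345/506603 ≈ -11.025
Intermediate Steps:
b(T, r) = -5 + r (b(T, r) = r - 5 = -5 + r)
p(K) = -12
(A/15956 + 660/(-8382)) + p(b(o(-5), 10)) = (16812/15956 + 660/(-8382)) - 12 = (16812*(1/15956) + 660*(-1/8382)) - 12 = (4203/3989 - 10/127) - 12 = 493891/506603 - 12 = -5585345/506603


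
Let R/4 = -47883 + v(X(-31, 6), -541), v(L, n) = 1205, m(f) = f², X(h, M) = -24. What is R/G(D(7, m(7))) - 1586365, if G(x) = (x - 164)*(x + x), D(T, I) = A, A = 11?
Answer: -2669758939/1683 ≈ -1.5863e+6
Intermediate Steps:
D(T, I) = 11
G(x) = 2*x*(-164 + x) (G(x) = (-164 + x)*(2*x) = 2*x*(-164 + x))
R = -186712 (R = 4*(-47883 + 1205) = 4*(-46678) = -186712)
R/G(D(7, m(7))) - 1586365 = -186712*1/(22*(-164 + 11)) - 1586365 = -186712/(2*11*(-153)) - 1586365 = -186712/(-3366) - 1586365 = -186712*(-1/3366) - 1586365 = 93356/1683 - 1586365 = -2669758939/1683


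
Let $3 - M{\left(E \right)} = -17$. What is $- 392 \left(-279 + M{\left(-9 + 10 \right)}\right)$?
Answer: $101528$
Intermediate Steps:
$M{\left(E \right)} = 20$ ($M{\left(E \right)} = 3 - -17 = 3 + 17 = 20$)
$- 392 \left(-279 + M{\left(-9 + 10 \right)}\right) = - 392 \left(-279 + 20\right) = \left(-392\right) \left(-259\right) = 101528$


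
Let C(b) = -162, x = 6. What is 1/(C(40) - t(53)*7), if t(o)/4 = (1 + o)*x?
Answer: -1/9234 ≈ -0.00010830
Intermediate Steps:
t(o) = 24 + 24*o (t(o) = 4*((1 + o)*6) = 4*(6 + 6*o) = 24 + 24*o)
1/(C(40) - t(53)*7) = 1/(-162 - (24 + 24*53)*7) = 1/(-162 - (24 + 1272)*7) = 1/(-162 - 1296*7) = 1/(-162 - 1*9072) = 1/(-162 - 9072) = 1/(-9234) = -1/9234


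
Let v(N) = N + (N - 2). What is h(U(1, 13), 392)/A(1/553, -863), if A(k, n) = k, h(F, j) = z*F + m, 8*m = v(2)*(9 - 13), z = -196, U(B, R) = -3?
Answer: 324611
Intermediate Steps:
v(N) = -2 + 2*N (v(N) = N + (-2 + N) = -2 + 2*N)
m = -1 (m = ((-2 + 2*2)*(9 - 13))/8 = ((-2 + 4)*(-4))/8 = (2*(-4))/8 = (⅛)*(-8) = -1)
h(F, j) = -1 - 196*F (h(F, j) = -196*F - 1 = -1 - 196*F)
h(U(1, 13), 392)/A(1/553, -863) = (-1 - 196*(-3))/(1/553) = (-1 + 588)/(1/553) = 587*553 = 324611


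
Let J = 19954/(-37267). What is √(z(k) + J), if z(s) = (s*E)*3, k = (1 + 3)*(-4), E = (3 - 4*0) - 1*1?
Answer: I*√134071237462/37267 ≈ 9.8252*I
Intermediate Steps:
E = 2 (E = (3 + 0) - 1 = 3 - 1 = 2)
J = -19954/37267 (J = 19954*(-1/37267) = -19954/37267 ≈ -0.53543)
k = -16 (k = 4*(-4) = -16)
z(s) = 6*s (z(s) = (s*2)*3 = (2*s)*3 = 6*s)
√(z(k) + J) = √(6*(-16) - 19954/37267) = √(-96 - 19954/37267) = √(-3597586/37267) = I*√134071237462/37267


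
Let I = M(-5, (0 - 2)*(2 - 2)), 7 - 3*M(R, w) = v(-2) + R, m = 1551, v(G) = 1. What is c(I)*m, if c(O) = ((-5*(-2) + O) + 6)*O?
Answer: 335533/3 ≈ 1.1184e+5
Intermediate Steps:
M(R, w) = 2 - R/3 (M(R, w) = 7/3 - (1 + R)/3 = 7/3 + (-1/3 - R/3) = 2 - R/3)
I = 11/3 (I = 2 - 1/3*(-5) = 2 + 5/3 = 11/3 ≈ 3.6667)
c(O) = O*(16 + O) (c(O) = ((10 + O) + 6)*O = (16 + O)*O = O*(16 + O))
c(I)*m = (11*(16 + 11/3)/3)*1551 = ((11/3)*(59/3))*1551 = (649/9)*1551 = 335533/3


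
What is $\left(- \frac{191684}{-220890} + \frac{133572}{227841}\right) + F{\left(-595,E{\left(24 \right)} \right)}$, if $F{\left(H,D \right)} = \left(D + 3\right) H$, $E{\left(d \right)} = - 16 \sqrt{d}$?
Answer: $- \frac{14960323685221}{8387966415} + 19040 \sqrt{6} \approx 44855.0$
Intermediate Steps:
$F{\left(H,D \right)} = H \left(3 + D\right)$ ($F{\left(H,D \right)} = \left(3 + D\right) H = H \left(3 + D\right)$)
$\left(- \frac{191684}{-220890} + \frac{133572}{227841}\right) + F{\left(-595,E{\left(24 \right)} \right)} = \left(- \frac{191684}{-220890} + \frac{133572}{227841}\right) - 595 \left(3 - 16 \sqrt{24}\right) = \left(\left(-191684\right) \left(- \frac{1}{220890}\right) + 133572 \cdot \frac{1}{227841}\right) - 595 \left(3 - 16 \cdot 2 \sqrt{6}\right) = \left(\frac{95842}{110445} + \frac{44524}{75947}\right) - 595 \left(3 - 32 \sqrt{6}\right) = \frac{12196365554}{8387966415} - \left(1785 - 19040 \sqrt{6}\right) = - \frac{14960323685221}{8387966415} + 19040 \sqrt{6}$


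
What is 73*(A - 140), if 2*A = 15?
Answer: -19345/2 ≈ -9672.5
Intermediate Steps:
A = 15/2 (A = (1/2)*15 = 15/2 ≈ 7.5000)
73*(A - 140) = 73*(15/2 - 140) = 73*(-265/2) = -19345/2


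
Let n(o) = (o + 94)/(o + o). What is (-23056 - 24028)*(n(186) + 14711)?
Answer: -64419999212/93 ≈ -6.9269e+8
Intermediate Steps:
n(o) = (94 + o)/(2*o) (n(o) = (94 + o)/((2*o)) = (94 + o)*(1/(2*o)) = (94 + o)/(2*o))
(-23056 - 24028)*(n(186) + 14711) = (-23056 - 24028)*((½)*(94 + 186)/186 + 14711) = -47084*((½)*(1/186)*280 + 14711) = -47084*(70/93 + 14711) = -47084*1368193/93 = -64419999212/93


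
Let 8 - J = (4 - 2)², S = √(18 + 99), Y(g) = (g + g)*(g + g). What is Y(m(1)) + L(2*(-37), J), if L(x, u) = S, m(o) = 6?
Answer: 144 + 3*√13 ≈ 154.82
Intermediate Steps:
Y(g) = 4*g² (Y(g) = (2*g)*(2*g) = 4*g²)
S = 3*√13 (S = √117 = 3*√13 ≈ 10.817)
J = 4 (J = 8 - (4 - 2)² = 8 - 1*2² = 8 - 1*4 = 8 - 4 = 4)
L(x, u) = 3*√13
Y(m(1)) + L(2*(-37), J) = 4*6² + 3*√13 = 4*36 + 3*√13 = 144 + 3*√13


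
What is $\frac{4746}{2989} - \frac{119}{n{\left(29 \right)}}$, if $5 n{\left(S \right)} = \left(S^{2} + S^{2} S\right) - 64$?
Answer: $\frac{16808483}{10745882} \approx 1.5642$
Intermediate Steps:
$n{\left(S \right)} = - \frac{64}{5} + \frac{S^{2}}{5} + \frac{S^{3}}{5}$ ($n{\left(S \right)} = \frac{\left(S^{2} + S^{2} S\right) - 64}{5} = \frac{\left(S^{2} + S^{3}\right) - 64}{5} = \frac{-64 + S^{2} + S^{3}}{5} = - \frac{64}{5} + \frac{S^{2}}{5} + \frac{S^{3}}{5}$)
$\frac{4746}{2989} - \frac{119}{n{\left(29 \right)}} = \frac{4746}{2989} - \frac{119}{- \frac{64}{5} + \frac{29^{2}}{5} + \frac{29^{3}}{5}} = 4746 \cdot \frac{1}{2989} - \frac{119}{- \frac{64}{5} + \frac{1}{5} \cdot 841 + \frac{1}{5} \cdot 24389} = \frac{678}{427} - \frac{119}{- \frac{64}{5} + \frac{841}{5} + \frac{24389}{5}} = \frac{678}{427} - \frac{119}{\frac{25166}{5}} = \frac{678}{427} - \frac{595}{25166} = \frac{16808483}{10745882}$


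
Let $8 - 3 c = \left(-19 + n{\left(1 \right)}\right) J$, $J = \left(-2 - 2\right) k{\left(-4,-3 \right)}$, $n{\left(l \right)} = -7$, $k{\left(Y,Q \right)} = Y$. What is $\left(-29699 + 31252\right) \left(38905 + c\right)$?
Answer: $\frac{181916867}{3} \approx 6.0639 \cdot 10^{7}$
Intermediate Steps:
$J = 16$ ($J = \left(-2 - 2\right) \left(-4\right) = \left(-4\right) \left(-4\right) = 16$)
$c = \frac{424}{3}$ ($c = \frac{8}{3} - \frac{\left(-19 - 7\right) 16}{3} = \frac{8}{3} - \frac{\left(-26\right) 16}{3} = \frac{8}{3} - - \frac{416}{3} = \frac{8}{3} + \frac{416}{3} = \frac{424}{3} \approx 141.33$)
$\left(-29699 + 31252\right) \left(38905 + c\right) = \left(-29699 + 31252\right) \left(38905 + \frac{424}{3}\right) = 1553 \cdot \frac{117139}{3} = \frac{181916867}{3}$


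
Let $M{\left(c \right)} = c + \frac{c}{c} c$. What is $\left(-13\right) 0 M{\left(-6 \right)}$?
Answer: $0$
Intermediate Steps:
$M{\left(c \right)} = 2 c$ ($M{\left(c \right)} = c + 1 c = c + c = 2 c$)
$\left(-13\right) 0 M{\left(-6 \right)} = \left(-13\right) 0 \cdot 2 \left(-6\right) = 0 \left(-12\right) = 0$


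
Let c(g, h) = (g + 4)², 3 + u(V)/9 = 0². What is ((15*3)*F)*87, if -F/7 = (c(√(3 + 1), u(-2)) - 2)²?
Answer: -31680180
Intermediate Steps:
u(V) = -27 (u(V) = -27 + 9*0² = -27 + 9*0 = -27 + 0 = -27)
c(g, h) = (4 + g)²
F = -8092 (F = -7*((4 + √(3 + 1))² - 2)² = -7*((4 + √4)² - 2)² = -7*((4 + 2)² - 2)² = -7*(6² - 2)² = -7*(36 - 2)² = -7*34² = -7*1156 = -8092)
((15*3)*F)*87 = ((15*3)*(-8092))*87 = (45*(-8092))*87 = -364140*87 = -31680180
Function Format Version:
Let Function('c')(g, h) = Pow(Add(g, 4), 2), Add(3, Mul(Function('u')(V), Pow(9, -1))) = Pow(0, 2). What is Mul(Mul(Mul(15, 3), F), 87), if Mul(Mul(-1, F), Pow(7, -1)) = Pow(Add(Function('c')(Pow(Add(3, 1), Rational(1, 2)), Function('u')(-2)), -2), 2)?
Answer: -31680180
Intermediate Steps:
Function('u')(V) = -27 (Function('u')(V) = Add(-27, Mul(9, Pow(0, 2))) = Add(-27, Mul(9, 0)) = Add(-27, 0) = -27)
Function('c')(g, h) = Pow(Add(4, g), 2)
F = -8092 (F = Mul(-7, Pow(Add(Pow(Add(4, Pow(Add(3, 1), Rational(1, 2))), 2), -2), 2)) = Mul(-7, Pow(Add(Pow(Add(4, Pow(4, Rational(1, 2))), 2), -2), 2)) = Mul(-7, Pow(Add(Pow(Add(4, 2), 2), -2), 2)) = Mul(-7, Pow(Add(Pow(6, 2), -2), 2)) = Mul(-7, Pow(Add(36, -2), 2)) = Mul(-7, Pow(34, 2)) = Mul(-7, 1156) = -8092)
Mul(Mul(Mul(15, 3), F), 87) = Mul(Mul(Mul(15, 3), -8092), 87) = Mul(Mul(45, -8092), 87) = Mul(-364140, 87) = -31680180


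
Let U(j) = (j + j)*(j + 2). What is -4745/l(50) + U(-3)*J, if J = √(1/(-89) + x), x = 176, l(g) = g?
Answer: -949/10 + 6*√1394007/89 ≈ -15.304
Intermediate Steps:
U(j) = 2*j*(2 + j) (U(j) = (2*j)*(2 + j) = 2*j*(2 + j))
J = √1394007/89 (J = √(1/(-89) + 176) = √(-1/89 + 176) = √(15663/89) = √1394007/89 ≈ 13.266)
-4745/l(50) + U(-3)*J = -4745/50 + (2*(-3)*(2 - 3))*(√1394007/89) = -4745*1/50 + (2*(-3)*(-1))*(√1394007/89) = -949/10 + 6*(√1394007/89) = -949/10 + 6*√1394007/89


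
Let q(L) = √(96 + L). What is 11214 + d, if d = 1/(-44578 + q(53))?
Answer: 22284437598512/1987197935 - √149/1987197935 ≈ 11214.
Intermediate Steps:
d = 1/(-44578 + √149) (d = 1/(-44578 + √(96 + 53)) = 1/(-44578 + √149) ≈ -2.2439e-5)
11214 + d = 11214 + (-44578/1987197935 - √149/1987197935) = 22284437598512/1987197935 - √149/1987197935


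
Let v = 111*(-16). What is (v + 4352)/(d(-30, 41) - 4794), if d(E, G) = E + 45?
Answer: -2576/4779 ≈ -0.53903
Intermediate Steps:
d(E, G) = 45 + E
v = -1776
(v + 4352)/(d(-30, 41) - 4794) = (-1776 + 4352)/((45 - 30) - 4794) = 2576/(15 - 4794) = 2576/(-4779) = 2576*(-1/4779) = -2576/4779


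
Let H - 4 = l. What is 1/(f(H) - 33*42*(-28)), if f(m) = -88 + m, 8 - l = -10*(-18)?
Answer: 1/38552 ≈ 2.5939e-5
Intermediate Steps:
l = -172 (l = 8 - (-10)*(-18) = 8 - 1*180 = 8 - 180 = -172)
H = -168 (H = 4 - 172 = -168)
1/(f(H) - 33*42*(-28)) = 1/((-88 - 168) - 33*42*(-28)) = 1/(-256 - 1386*(-28)) = 1/(-256 + 38808) = 1/38552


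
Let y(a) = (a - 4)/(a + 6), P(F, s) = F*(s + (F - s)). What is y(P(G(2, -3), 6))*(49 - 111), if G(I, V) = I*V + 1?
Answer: -42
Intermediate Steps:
G(I, V) = 1 + I*V
P(F, s) = F² (P(F, s) = F*F = F²)
y(a) = (-4 + a)/(6 + a)
y(P(G(2, -3), 6))*(49 - 111) = ((-4 + (1 + 2*(-3))²)/(6 + (1 + 2*(-3))²))*(49 - 111) = ((-4 + (1 - 6)²)/(6 + (1 - 6)²))*(-62) = ((-4 + (-5)²)/(6 + (-5)²))*(-62) = ((-4 + 25)/(6 + 25))*(-62) = (21/31)*(-62) = -42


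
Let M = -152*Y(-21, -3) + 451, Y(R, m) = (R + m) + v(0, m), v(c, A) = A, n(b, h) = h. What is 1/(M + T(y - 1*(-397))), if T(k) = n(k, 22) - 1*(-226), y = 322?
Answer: 1/4803 ≈ 0.00020820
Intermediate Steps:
Y(R, m) = R + 2*m (Y(R, m) = (R + m) + m = R + 2*m)
M = 4555 (M = -152*(-21 + 2*(-3)) + 451 = -152*(-21 - 6) + 451 = -152*(-27) + 451 = 4104 + 451 = 4555)
T(k) = 248 (T(k) = 22 - 1*(-226) = 22 + 226 = 248)
1/(M + T(y - 1*(-397))) = 1/(4555 + 248) = 1/4803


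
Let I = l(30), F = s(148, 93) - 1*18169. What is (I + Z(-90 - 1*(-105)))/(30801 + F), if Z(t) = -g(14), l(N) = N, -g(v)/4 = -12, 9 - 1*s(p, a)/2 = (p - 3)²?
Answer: 3/4900 ≈ 0.00061224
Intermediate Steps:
s(p, a) = 18 - 2*(-3 + p)² (s(p, a) = 18 - 2*(p - 3)² = 18 - 2*(-3 + p)²)
g(v) = 48 (g(v) = -4*(-12) = 48)
Z(t) = -48 (Z(t) = -1*48 = -48)
F = -60201 (F = 2*148*(6 - 1*148) - 1*18169 = 2*148*(6 - 148) - 18169 = 2*148*(-142) - 18169 = -42032 - 18169 = -60201)
I = 30
(I + Z(-90 - 1*(-105)))/(30801 + F) = (30 - 48)/(30801 - 60201) = -18/(-29400) = -18*(-1/29400) = 3/4900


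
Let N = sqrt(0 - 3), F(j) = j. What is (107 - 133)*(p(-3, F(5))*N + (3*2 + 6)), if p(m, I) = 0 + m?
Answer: -312 + 78*I*sqrt(3) ≈ -312.0 + 135.1*I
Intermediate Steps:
p(m, I) = m
N = I*sqrt(3) (N = sqrt(-3) = I*sqrt(3) ≈ 1.732*I)
(107 - 133)*(p(-3, F(5))*N + (3*2 + 6)) = (107 - 133)*(-3*I*sqrt(3) + (3*2 + 6)) = -26*(-3*I*sqrt(3) + (6 + 6)) = -26*(-3*I*sqrt(3) + 12) = -26*(12 - 3*I*sqrt(3)) = -312 + 78*I*sqrt(3)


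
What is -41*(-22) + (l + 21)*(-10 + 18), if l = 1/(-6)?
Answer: 3206/3 ≈ 1068.7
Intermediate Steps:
l = -1/6 ≈ -0.16667
-41*(-22) + (l + 21)*(-10 + 18) = -41*(-22) + (-1/6 + 21)*(-10 + 18) = 902 + (125/6)*8 = 902 + 500/3 = 3206/3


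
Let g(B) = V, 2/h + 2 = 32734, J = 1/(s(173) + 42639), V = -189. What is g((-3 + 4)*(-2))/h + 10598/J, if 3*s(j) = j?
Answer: 1348218298/3 ≈ 4.4941e+8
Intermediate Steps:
s(j) = j/3
J = 3/128090 (J = 1/((1/3)*173 + 42639) = 1/(173/3 + 42639) = 1/(128090/3) = 3/128090 ≈ 2.3421e-5)
h = 1/16366 (h = 2/(-2 + 32734) = 2/32732 = 2*(1/32732) = 1/16366 ≈ 6.1102e-5)
g(B) = -189
g((-3 + 4)*(-2))/h + 10598/J = -189/1/16366 + 10598/(3/128090) = -189*16366 + 10598*(128090/3) = -3093174 + 1357497820/3 = 1348218298/3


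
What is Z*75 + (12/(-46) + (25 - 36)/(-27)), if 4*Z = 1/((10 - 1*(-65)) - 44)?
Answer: 57859/77004 ≈ 0.75138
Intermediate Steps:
Z = 1/124 (Z = 1/(4*((10 - 1*(-65)) - 44)) = 1/(4*((10 + 65) - 44)) = 1/(4*(75 - 44)) = (1/4)/31 = (1/4)*(1/31) = 1/124 ≈ 0.0080645)
Z*75 + (12/(-46) + (25 - 36)/(-27)) = (1/124)*75 + (12/(-46) + (25 - 36)/(-27)) = 75/124 + (12*(-1/46) - 11*(-1/27)) = 75/124 + (-6/23 + 11/27) = 75/124 + 91/621 = 57859/77004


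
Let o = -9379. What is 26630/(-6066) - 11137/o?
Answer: -91102864/28446507 ≈ -3.2026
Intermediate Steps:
26630/(-6066) - 11137/o = 26630/(-6066) - 11137/(-9379) = 26630*(-1/6066) - 11137*(-1/9379) = -13315/3033 + 11137/9379 = -91102864/28446507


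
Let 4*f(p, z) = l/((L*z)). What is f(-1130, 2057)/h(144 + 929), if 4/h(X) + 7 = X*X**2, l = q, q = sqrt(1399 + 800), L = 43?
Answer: 56153455*sqrt(2199)/64328 ≈ 40934.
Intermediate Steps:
q = sqrt(2199) ≈ 46.893
l = sqrt(2199) ≈ 46.893
h(X) = 4/(-7 + X**3) (h(X) = 4/(-7 + X*X**2) = 4/(-7 + X**3))
f(p, z) = sqrt(2199)/(172*z) (f(p, z) = (sqrt(2199)/((43*z)))/4 = (sqrt(2199)*(1/(43*z)))/4 = (sqrt(2199)/(43*z))/4 = sqrt(2199)/(172*z))
f(-1130, 2057)/h(144 + 929) = ((1/172)*sqrt(2199)/2057)/((4/(-7 + (144 + 929)**3))) = ((1/172)*sqrt(2199)*(1/2057))/((4/(-7 + 1073**3))) = (sqrt(2199)/353804)/((4/(-7 + 1235376017))) = (sqrt(2199)/353804)/((4/1235376010)) = (sqrt(2199)/353804)/((4*(1/1235376010))) = (sqrt(2199)/353804)/(2/617688005) = (sqrt(2199)/353804)*(617688005/2) = 56153455*sqrt(2199)/64328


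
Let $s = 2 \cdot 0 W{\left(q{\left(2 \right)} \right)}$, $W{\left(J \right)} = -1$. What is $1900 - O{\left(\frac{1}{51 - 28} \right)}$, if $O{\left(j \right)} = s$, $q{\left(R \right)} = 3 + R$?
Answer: $1900$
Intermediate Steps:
$s = 0$ ($s = 2 \cdot 0 \left(-1\right) = 0 \left(-1\right) = 0$)
$O{\left(j \right)} = 0$
$1900 - O{\left(\frac{1}{51 - 28} \right)} = 1900 - 0 = 1900 + 0 = 1900$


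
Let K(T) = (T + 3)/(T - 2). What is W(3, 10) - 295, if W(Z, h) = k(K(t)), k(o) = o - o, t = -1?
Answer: -295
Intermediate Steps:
K(T) = (3 + T)/(-2 + T)
k(o) = 0
W(Z, h) = 0
W(3, 10) - 295 = 0 - 295 = -295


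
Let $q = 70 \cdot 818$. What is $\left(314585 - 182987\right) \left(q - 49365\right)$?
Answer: $1038966210$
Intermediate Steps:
$q = 57260$
$\left(314585 - 182987\right) \left(q - 49365\right) = \left(314585 - 182987\right) \left(57260 - 49365\right) = 131598 \cdot 7895 = 1038966210$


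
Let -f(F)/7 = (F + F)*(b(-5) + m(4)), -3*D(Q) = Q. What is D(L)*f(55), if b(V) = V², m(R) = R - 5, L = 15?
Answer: 92400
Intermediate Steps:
m(R) = -5 + R
D(Q) = -Q/3
f(F) = -336*F (f(F) = -7*(F + F)*((-5)² + (-5 + 4)) = -7*2*F*(25 - 1) = -7*2*F*24 = -336*F)
D(L)*f(55) = (-⅓*15)*(-336*55) = -5*(-18480) = 92400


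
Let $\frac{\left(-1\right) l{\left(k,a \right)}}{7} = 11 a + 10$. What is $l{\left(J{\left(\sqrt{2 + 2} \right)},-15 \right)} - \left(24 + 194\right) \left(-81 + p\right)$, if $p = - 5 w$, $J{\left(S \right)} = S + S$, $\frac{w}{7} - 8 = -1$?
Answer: $72153$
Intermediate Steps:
$w = 49$ ($w = 56 + 7 \left(-1\right) = 56 - 7 = 49$)
$J{\left(S \right)} = 2 S$
$p = -245$ ($p = \left(-5\right) 49 = -245$)
$l{\left(k,a \right)} = -70 - 77 a$ ($l{\left(k,a \right)} = - 7 \left(11 a + 10\right) = - 7 \left(10 + 11 a\right) = -70 - 77 a$)
$l{\left(J{\left(\sqrt{2 + 2} \right)},-15 \right)} - \left(24 + 194\right) \left(-81 + p\right) = \left(-70 - -1155\right) - \left(24 + 194\right) \left(-81 - 245\right) = \left(-70 + 1155\right) - 218 \left(-326\right) = 1085 - -71068 = 1085 + 71068 = 72153$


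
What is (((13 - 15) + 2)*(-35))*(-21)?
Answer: 0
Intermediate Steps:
(((13 - 15) + 2)*(-35))*(-21) = ((-2 + 2)*(-35))*(-21) = (0*(-35))*(-21) = 0*(-21) = 0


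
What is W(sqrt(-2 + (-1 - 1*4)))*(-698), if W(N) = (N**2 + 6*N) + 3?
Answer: 2792 - 4188*I*sqrt(7) ≈ 2792.0 - 11080.0*I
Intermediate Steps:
W(N) = 3 + N**2 + 6*N
W(sqrt(-2 + (-1 - 1*4)))*(-698) = (3 + (sqrt(-2 + (-1 - 1*4)))**2 + 6*sqrt(-2 + (-1 - 1*4)))*(-698) = (3 + (sqrt(-2 + (-1 - 4)))**2 + 6*sqrt(-2 + (-1 - 4)))*(-698) = (3 + (sqrt(-2 - 5))**2 + 6*sqrt(-2 - 5))*(-698) = (3 + (sqrt(-7))**2 + 6*sqrt(-7))*(-698) = (3 + (I*sqrt(7))**2 + 6*(I*sqrt(7)))*(-698) = (3 - 7 + 6*I*sqrt(7))*(-698) = (-4 + 6*I*sqrt(7))*(-698) = 2792 - 4188*I*sqrt(7)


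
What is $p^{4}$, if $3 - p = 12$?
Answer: $6561$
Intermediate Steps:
$p = -9$ ($p = 3 - 12 = -9$)
$p^{4} = \left(-9\right)^{4} = 6561$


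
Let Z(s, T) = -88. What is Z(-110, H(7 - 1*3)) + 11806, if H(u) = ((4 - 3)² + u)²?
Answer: 11718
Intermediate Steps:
H(u) = (1 + u)² (H(u) = (1² + u)² = (1 + u)²)
Z(-110, H(7 - 1*3)) + 11806 = -88 + 11806 = 11718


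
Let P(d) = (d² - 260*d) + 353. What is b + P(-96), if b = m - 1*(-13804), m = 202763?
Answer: 251096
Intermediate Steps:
P(d) = 353 + d² - 260*d
b = 216567 (b = 202763 - 1*(-13804) = 202763 + 13804 = 216567)
b + P(-96) = 216567 + (353 + (-96)² - 260*(-96)) = 216567 + (353 + 9216 + 24960) = 216567 + 34529 = 251096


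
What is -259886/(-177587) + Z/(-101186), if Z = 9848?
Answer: 12273974010/8984659091 ≈ 1.3661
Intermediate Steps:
-259886/(-177587) + Z/(-101186) = -259886/(-177587) + 9848/(-101186) = -259886*(-1/177587) + 9848*(-1/101186) = 259886/177587 - 4924/50593 = 12273974010/8984659091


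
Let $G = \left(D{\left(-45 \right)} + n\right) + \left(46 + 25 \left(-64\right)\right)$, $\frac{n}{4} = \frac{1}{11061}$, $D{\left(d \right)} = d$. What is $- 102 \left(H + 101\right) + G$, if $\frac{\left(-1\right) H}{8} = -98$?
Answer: $- \frac{1016163005}{11061} \approx -91869.0$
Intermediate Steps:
$n = \frac{4}{11061} \approx 0.00036163$
$H = 784$ ($H = \left(-8\right) \left(-98\right) = 784$)
$G = - \frac{17686535}{11061}$ ($G = \left(-45 + \frac{4}{11061}\right) + \left(46 + 25 \left(-64\right)\right) = - \frac{497741}{11061} + \left(46 - 1600\right) = - \frac{497741}{11061} - 1554 = - \frac{17686535}{11061} \approx -1599.0$)
$- 102 \left(H + 101\right) + G = - 102 \left(784 + 101\right) - \frac{17686535}{11061} = \left(-102\right) 885 - \frac{17686535}{11061} = -90270 - \frac{17686535}{11061} = - \frac{1016163005}{11061}$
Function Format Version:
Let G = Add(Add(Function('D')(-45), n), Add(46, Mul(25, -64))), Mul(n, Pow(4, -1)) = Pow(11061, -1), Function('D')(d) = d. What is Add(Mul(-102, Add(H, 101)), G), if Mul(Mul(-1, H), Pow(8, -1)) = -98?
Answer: Rational(-1016163005, 11061) ≈ -91869.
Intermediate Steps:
n = Rational(4, 11061) (n = Mul(4, Pow(11061, -1)) = Mul(4, Rational(1, 11061)) = Rational(4, 11061) ≈ 0.00036163)
H = 784 (H = Mul(-8, -98) = 784)
G = Rational(-17686535, 11061) (G = Add(Add(-45, Rational(4, 11061)), Add(46, Mul(25, -64))) = Add(Rational(-497741, 11061), Add(46, -1600)) = Add(Rational(-497741, 11061), -1554) = Rational(-17686535, 11061) ≈ -1599.0)
Add(Mul(-102, Add(H, 101)), G) = Add(Mul(-102, Add(784, 101)), Rational(-17686535, 11061)) = Add(Mul(-102, 885), Rational(-17686535, 11061)) = Add(-90270, Rational(-17686535, 11061)) = Rational(-1016163005, 11061)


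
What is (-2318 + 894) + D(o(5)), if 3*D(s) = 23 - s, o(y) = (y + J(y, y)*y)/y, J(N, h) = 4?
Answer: -1418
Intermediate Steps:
o(y) = 5 (o(y) = (y + 4*y)/y = (5*y)/y = 5)
D(s) = 23/3 - s/3 (D(s) = (23 - s)/3 = 23/3 - s/3)
(-2318 + 894) + D(o(5)) = (-2318 + 894) + (23/3 - 1/3*5) = -1424 + (23/3 - 5/3) = -1424 + 6 = -1418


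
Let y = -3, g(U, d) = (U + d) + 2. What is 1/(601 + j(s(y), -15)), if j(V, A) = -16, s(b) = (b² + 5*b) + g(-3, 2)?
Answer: 1/585 ≈ 0.0017094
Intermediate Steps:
g(U, d) = 2 + U + d
s(b) = 1 + b² + 5*b (s(b) = (b² + 5*b) + (2 - 3 + 2) = (b² + 5*b) + 1 = 1 + b² + 5*b)
1/(601 + j(s(y), -15)) = 1/(601 - 16) = 1/585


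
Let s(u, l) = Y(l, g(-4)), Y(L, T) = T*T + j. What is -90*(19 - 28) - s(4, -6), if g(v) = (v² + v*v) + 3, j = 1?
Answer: -416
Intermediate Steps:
g(v) = 3 + 2*v² (g(v) = (v² + v²) + 3 = 2*v² + 3 = 3 + 2*v²)
Y(L, T) = 1 + T² (Y(L, T) = T*T + 1 = T² + 1 = 1 + T²)
s(u, l) = 1226 (s(u, l) = 1 + (3 + 2*(-4)²)² = 1 + (3 + 2*16)² = 1 + (3 + 32)² = 1 + 35² = 1 + 1225 = 1226)
-90*(19 - 28) - s(4, -6) = -90*(19 - 28) - 1*1226 = -90*(-9) - 1226 = 810 - 1226 = -416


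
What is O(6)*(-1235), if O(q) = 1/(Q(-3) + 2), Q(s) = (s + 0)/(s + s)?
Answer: -494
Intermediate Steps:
Q(s) = ½ (Q(s) = s/((2*s)) = s*(1/(2*s)) = ½)
O(q) = ⅖ (O(q) = 1/(½ + 2) = 1/(5/2) = ⅖)
O(6)*(-1235) = (⅖)*(-1235) = -494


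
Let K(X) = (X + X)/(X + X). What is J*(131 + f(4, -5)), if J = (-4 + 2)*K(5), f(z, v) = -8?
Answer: -246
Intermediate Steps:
K(X) = 1 (K(X) = (2*X)/((2*X)) = (2*X)*(1/(2*X)) = 1)
J = -2 (J = (-4 + 2)*1 = -2*1 = -2)
J*(131 + f(4, -5)) = -2*(131 - 8) = -2*123 = -246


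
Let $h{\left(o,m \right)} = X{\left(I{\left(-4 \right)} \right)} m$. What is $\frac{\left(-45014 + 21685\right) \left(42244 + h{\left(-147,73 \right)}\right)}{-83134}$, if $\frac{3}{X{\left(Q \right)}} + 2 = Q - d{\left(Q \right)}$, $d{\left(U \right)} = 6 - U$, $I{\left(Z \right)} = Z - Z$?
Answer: $\frac{7878973157}{665072} \approx 11847.0$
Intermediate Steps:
$I{\left(Z \right)} = 0$
$X{\left(Q \right)} = \frac{3}{-8 + 2 Q}$ ($X{\left(Q \right)} = \frac{3}{-2 + \left(Q - \left(6 - Q\right)\right)} = \frac{3}{-2 + \left(Q + \left(-6 + Q\right)\right)} = \frac{3}{-2 + \left(-6 + 2 Q\right)} = \frac{3}{-8 + 2 Q}$)
$h{\left(o,m \right)} = - \frac{3 m}{8}$ ($h{\left(o,m \right)} = \frac{3}{2 \left(-4 + 0\right)} m = \frac{3}{2 \left(-4\right)} m = \frac{3}{2} \left(- \frac{1}{4}\right) m = - \frac{3 m}{8}$)
$\frac{\left(-45014 + 21685\right) \left(42244 + h{\left(-147,73 \right)}\right)}{-83134} = \frac{\left(-45014 + 21685\right) \left(42244 - \frac{219}{8}\right)}{-83134} = - 23329 \left(42244 - \frac{219}{8}\right) \left(- \frac{1}{83134}\right) = \left(-23329\right) \frac{337733}{8} \left(- \frac{1}{83134}\right) = \left(- \frac{7878973157}{8}\right) \left(- \frac{1}{83134}\right) = \frac{7878973157}{665072}$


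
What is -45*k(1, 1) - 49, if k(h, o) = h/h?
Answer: -94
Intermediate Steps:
k(h, o) = 1
-45*k(1, 1) - 49 = -45*1 - 49 = -45 - 49 = -94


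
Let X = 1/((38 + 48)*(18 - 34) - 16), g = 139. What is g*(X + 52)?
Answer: 10061237/1392 ≈ 7227.9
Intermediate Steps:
X = -1/1392 (X = 1/(86*(-16) - 16) = 1/(-1376 - 16) = 1/(-1392) = -1/1392 ≈ -0.00071839)
g*(X + 52) = 139*(-1/1392 + 52) = 139*(72383/1392) = 10061237/1392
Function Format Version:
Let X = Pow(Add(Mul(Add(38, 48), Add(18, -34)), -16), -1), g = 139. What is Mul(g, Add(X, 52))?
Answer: Rational(10061237, 1392) ≈ 7227.9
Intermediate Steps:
X = Rational(-1, 1392) (X = Pow(Add(Mul(86, -16), -16), -1) = Pow(Add(-1376, -16), -1) = Pow(-1392, -1) = Rational(-1, 1392) ≈ -0.00071839)
Mul(g, Add(X, 52)) = Mul(139, Add(Rational(-1, 1392), 52)) = Mul(139, Rational(72383, 1392)) = Rational(10061237, 1392)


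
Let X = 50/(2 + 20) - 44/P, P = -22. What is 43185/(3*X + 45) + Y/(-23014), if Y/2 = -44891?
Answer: 1831592807/2439484 ≈ 750.81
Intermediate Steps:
Y = -89782 (Y = 2*(-44891) = -89782)
X = 47/11 (X = 50/(2 + 20) - 44/(-22) = 50/22 - 44*(-1/22) = 50*(1/22) + 2 = 25/11 + 2 = 47/11 ≈ 4.2727)
43185/(3*X + 45) + Y/(-23014) = 43185/(3*(47/11) + 45) - 89782/(-23014) = 43185/(141/11 + 45) - 89782*(-1/23014) = 43185/(636/11) + 44891/11507 = 43185*(11/636) + 44891/11507 = 158345/212 + 44891/11507 = 1831592807/2439484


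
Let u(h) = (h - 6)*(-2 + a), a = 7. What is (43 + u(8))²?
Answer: 2809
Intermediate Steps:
u(h) = -30 + 5*h (u(h) = (h - 6)*(-2 + 7) = (-6 + h)*5 = -30 + 5*h)
(43 + u(8))² = (43 + (-30 + 5*8))² = (43 + (-30 + 40))² = (43 + 10)² = 53² = 2809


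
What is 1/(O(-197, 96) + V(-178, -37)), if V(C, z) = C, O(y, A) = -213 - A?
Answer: -1/487 ≈ -0.0020534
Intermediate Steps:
1/(O(-197, 96) + V(-178, -37)) = 1/((-213 - 1*96) - 178) = 1/((-213 - 96) - 178) = 1/(-309 - 178) = 1/(-487) = -1/487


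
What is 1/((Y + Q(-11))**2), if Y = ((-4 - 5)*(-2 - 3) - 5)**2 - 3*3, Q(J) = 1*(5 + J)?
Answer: 1/2512225 ≈ 3.9805e-7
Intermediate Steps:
Q(J) = 5 + J
Y = 1591 (Y = (-9*(-5) - 5)**2 - 1*9 = (45 - 5)**2 - 9 = 40**2 - 9 = 1600 - 9 = 1591)
1/((Y + Q(-11))**2) = 1/((1591 + (5 - 11))**2) = 1/((1591 - 6)**2) = 1/(1585**2) = 1/2512225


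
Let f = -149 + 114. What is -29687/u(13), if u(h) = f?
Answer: 4241/5 ≈ 848.20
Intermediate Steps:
f = -35
u(h) = -35
-29687/u(13) = -29687/(-35) = -29687*(-1/35) = 4241/5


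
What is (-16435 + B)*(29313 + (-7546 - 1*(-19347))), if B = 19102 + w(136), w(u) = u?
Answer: 115242542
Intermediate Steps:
B = 19238 (B = 19102 + 136 = 19238)
(-16435 + B)*(29313 + (-7546 - 1*(-19347))) = (-16435 + 19238)*(29313 + (-7546 - 1*(-19347))) = 2803*(29313 + (-7546 + 19347)) = 2803*(29313 + 11801) = 2803*41114 = 115242542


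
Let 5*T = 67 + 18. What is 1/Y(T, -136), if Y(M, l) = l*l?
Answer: 1/18496 ≈ 5.4066e-5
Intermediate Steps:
T = 17 (T = (67 + 18)/5 = (⅕)*85 = 17)
Y(M, l) = l²
1/Y(T, -136) = 1/((-136)²) = 1/18496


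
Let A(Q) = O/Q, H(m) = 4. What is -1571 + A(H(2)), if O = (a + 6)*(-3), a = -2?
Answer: -1574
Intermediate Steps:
O = -12 (O = (-2 + 6)*(-3) = 4*(-3) = -12)
A(Q) = -12/Q
-1571 + A(H(2)) = -1571 - 12/4 = -1571 - 12*¼ = -1571 - 3 = -1574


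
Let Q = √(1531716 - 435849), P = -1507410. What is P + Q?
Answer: -1507410 + 3*√121763 ≈ -1.5064e+6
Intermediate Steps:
Q = 3*√121763 (Q = √1095867 = 3*√121763 ≈ 1046.8)
P + Q = -1507410 + 3*√121763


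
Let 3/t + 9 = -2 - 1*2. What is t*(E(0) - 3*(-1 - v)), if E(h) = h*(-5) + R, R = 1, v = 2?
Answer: -30/13 ≈ -2.3077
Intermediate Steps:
E(h) = 1 - 5*h (E(h) = h*(-5) + 1 = -5*h + 1 = 1 - 5*h)
t = -3/13 (t = 3/(-9 + (-2 - 1*2)) = 3/(-9 + (-2 - 2)) = 3/(-9 - 4) = 3/(-13) = 3*(-1/13) = -3/13 ≈ -0.23077)
t*(E(0) - 3*(-1 - v)) = -3*((1 - 5*0) - 3*(-1 - 1*2))/13 = -3*((1 + 0) - 3*(-1 - 2))/13 = -3*(1 - 3*(-3))/13 = -3*(1 + 9)/13 = -3/13*10 = -30/13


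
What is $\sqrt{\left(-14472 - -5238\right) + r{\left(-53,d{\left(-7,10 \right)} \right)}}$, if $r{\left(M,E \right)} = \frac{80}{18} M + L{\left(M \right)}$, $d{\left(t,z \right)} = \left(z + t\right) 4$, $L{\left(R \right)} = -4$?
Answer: $\frac{i \sqrt{85262}}{3} \approx 97.332 i$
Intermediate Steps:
$d{\left(t,z \right)} = 4 t + 4 z$ ($d{\left(t,z \right)} = \left(t + z\right) 4 = 4 t + 4 z$)
$r{\left(M,E \right)} = -4 + \frac{40 M}{9}$ ($r{\left(M,E \right)} = \frac{80}{18} M - 4 = 80 \cdot \frac{1}{18} M - 4 = \frac{40 M}{9} - 4 = -4 + \frac{40 M}{9}$)
$\sqrt{\left(-14472 - -5238\right) + r{\left(-53,d{\left(-7,10 \right)} \right)}} = \sqrt{\left(-14472 - -5238\right) + \left(-4 + \frac{40}{9} \left(-53\right)\right)} = \sqrt{\left(-14472 + 5238\right) - \frac{2156}{9}} = \sqrt{-9234 - \frac{2156}{9}} = \sqrt{- \frac{85262}{9}} = \frac{i \sqrt{85262}}{3}$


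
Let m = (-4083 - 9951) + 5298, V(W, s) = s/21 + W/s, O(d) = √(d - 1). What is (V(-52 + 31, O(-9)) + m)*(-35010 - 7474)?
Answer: 371140224 - 9580142*I*√10/105 ≈ 3.7114e+8 - 2.8852e+5*I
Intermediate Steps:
O(d) = √(-1 + d)
V(W, s) = s/21 + W/s (V(W, s) = s*(1/21) + W/s = s/21 + W/s)
m = -8736 (m = -14034 + 5298 = -8736)
(V(-52 + 31, O(-9)) + m)*(-35010 - 7474) = ((√(-1 - 9)/21 + (-52 + 31)/(√(-1 - 9))) - 8736)*(-35010 - 7474) = ((√(-10)/21 - 21*(-I*√10/10)) - 8736)*(-42484) = (((I*√10)/21 - 21*(-I*√10/10)) - 8736)*(-42484) = ((I*√10/21 - (-21)*I*√10/10) - 8736)*(-42484) = ((I*√10/21 + 21*I*√10/10) - 8736)*(-42484) = (451*I*√10/210 - 8736)*(-42484) = (-8736 + 451*I*√10/210)*(-42484) = 371140224 - 9580142*I*√10/105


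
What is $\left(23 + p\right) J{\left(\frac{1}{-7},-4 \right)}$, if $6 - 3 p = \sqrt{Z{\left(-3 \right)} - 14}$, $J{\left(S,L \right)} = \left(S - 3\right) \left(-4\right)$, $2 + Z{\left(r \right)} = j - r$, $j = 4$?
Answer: $\frac{2200}{7} - \frac{88 i}{7} \approx 314.29 - 12.571 i$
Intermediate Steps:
$Z{\left(r \right)} = 2 - r$ ($Z{\left(r \right)} = -2 - \left(-4 + r\right) = 2 - r$)
$J{\left(S,L \right)} = 12 - 4 S$ ($J{\left(S,L \right)} = \left(-3 + S\right) \left(-4\right) = 12 - 4 S$)
$p = 2 - i$ ($p = 2 - \frac{\sqrt{\left(2 - -3\right) - 14}}{3} = 2 - \frac{\sqrt{\left(2 + 3\right) - 14}}{3} = 2 - \frac{\sqrt{5 - 14}}{3} = 2 - \frac{\sqrt{-9}}{3} = 2 - \frac{3 i}{3} = 2 - i \approx 2.0 - 1.0 i$)
$\left(23 + p\right) J{\left(\frac{1}{-7},-4 \right)} = \left(23 + \left(2 - i\right)\right) \left(12 - \frac{4}{-7}\right) = \left(25 - i\right) \left(12 - - \frac{4}{7}\right) = \left(25 - i\right) \left(12 + \frac{4}{7}\right) = \left(25 - i\right) \frac{88}{7} = \frac{2200}{7} - \frac{88 i}{7}$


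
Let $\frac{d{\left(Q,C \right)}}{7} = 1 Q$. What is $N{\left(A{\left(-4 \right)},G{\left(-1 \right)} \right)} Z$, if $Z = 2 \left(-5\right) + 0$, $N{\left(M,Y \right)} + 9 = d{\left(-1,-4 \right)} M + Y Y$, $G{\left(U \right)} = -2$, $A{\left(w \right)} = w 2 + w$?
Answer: $-790$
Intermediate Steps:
$A{\left(w \right)} = 3 w$ ($A{\left(w \right)} = 2 w + w = 3 w$)
$d{\left(Q,C \right)} = 7 Q$ ($d{\left(Q,C \right)} = 7 \cdot 1 Q = 7 Q$)
$N{\left(M,Y \right)} = -9 + Y^{2} - 7 M$ ($N{\left(M,Y \right)} = -9 + \left(7 \left(-1\right) M + Y Y\right) = -9 - \left(- Y^{2} + 7 M\right) = -9 + Y^{2} - 7 M$)
$Z = -10$ ($Z = -10 + 0 = -10$)
$N{\left(A{\left(-4 \right)},G{\left(-1 \right)} \right)} Z = \left(-9 + \left(-2\right)^{2} - 7 \cdot 3 \left(-4\right)\right) \left(-10\right) = \left(-9 + 4 - -84\right) \left(-10\right) = \left(-9 + 4 + 84\right) \left(-10\right) = 79 \left(-10\right) = -790$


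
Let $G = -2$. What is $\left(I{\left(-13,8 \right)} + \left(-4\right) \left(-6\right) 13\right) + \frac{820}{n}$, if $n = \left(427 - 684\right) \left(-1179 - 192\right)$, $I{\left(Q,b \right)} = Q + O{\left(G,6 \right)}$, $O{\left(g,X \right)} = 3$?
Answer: $\frac{106409614}{352347} \approx 302.0$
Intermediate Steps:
$I{\left(Q,b \right)} = 3 + Q$ ($I{\left(Q,b \right)} = Q + 3 = 3 + Q$)
$n = 352347$ ($n = \left(-257\right) \left(-1371\right) = 352347$)
$\left(I{\left(-13,8 \right)} + \left(-4\right) \left(-6\right) 13\right) + \frac{820}{n} = \left(\left(3 - 13\right) + \left(-4\right) \left(-6\right) 13\right) + \frac{820}{352347} = \left(-10 + 24 \cdot 13\right) + 820 \cdot \frac{1}{352347} = \left(-10 + 312\right) + \frac{820}{352347} = 302 + \frac{820}{352347} = \frac{106409614}{352347}$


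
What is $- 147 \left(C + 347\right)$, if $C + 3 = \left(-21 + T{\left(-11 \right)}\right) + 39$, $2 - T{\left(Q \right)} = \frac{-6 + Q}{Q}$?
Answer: $- \frac{586089}{11} \approx -53281.0$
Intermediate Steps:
$T{\left(Q \right)} = 2 - \frac{-6 + Q}{Q}$
$C = \frac{170}{11}$ ($C = -3 + \left(\left(-21 + \frac{6 - 11}{-11}\right) + 39\right) = -3 + \left(\left(-21 - - \frac{5}{11}\right) + 39\right) = -3 + \left(\left(-21 + \frac{5}{11}\right) + 39\right) = -3 + \left(- \frac{226}{11} + 39\right) = -3 + \frac{203}{11} = \frac{170}{11} \approx 15.455$)
$- 147 \left(C + 347\right) = - 147 \left(\frac{170}{11} + 347\right) = \left(-147\right) \frac{3987}{11} = - \frac{586089}{11}$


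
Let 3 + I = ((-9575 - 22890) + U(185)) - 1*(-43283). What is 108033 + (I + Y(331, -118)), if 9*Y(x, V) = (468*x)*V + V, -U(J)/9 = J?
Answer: -17224615/9 ≈ -1.9138e+6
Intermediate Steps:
U(J) = -9*J
Y(x, V) = V/9 + 52*V*x (Y(x, V) = ((468*x)*V + V)/9 = (468*V*x + V)/9 = (V + 468*V*x)/9 = V/9 + 52*V*x)
I = 9150 (I = -3 + (((-9575 - 22890) - 9*185) - 1*(-43283)) = -3 + ((-32465 - 1665) + 43283) = -3 + (-34130 + 43283) = -3 + 9153 = 9150)
108033 + (I + Y(331, -118)) = 108033 + (9150 + (⅑)*(-118)*(1 + 468*331)) = 108033 + (9150 + (⅑)*(-118)*(1 + 154908)) = 108033 + (9150 + (⅑)*(-118)*154909) = 108033 + (9150 - 18279262/9) = 108033 - 18196912/9 = -17224615/9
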